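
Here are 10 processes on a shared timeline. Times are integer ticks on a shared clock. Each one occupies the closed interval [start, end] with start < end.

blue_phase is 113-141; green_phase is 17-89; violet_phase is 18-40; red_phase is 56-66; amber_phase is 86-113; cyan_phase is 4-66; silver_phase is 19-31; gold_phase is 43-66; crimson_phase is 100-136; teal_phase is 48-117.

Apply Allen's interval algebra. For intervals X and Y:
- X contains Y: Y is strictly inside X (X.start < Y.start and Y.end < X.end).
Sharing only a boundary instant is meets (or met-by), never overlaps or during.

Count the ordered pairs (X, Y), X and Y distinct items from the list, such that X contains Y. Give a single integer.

9

Checking all 90 ordered pairs for relation 'contains'; matching pairs in alphabetical order:
(cyan_phase, silver_phase): cyan_phase contains silver_phase ✓
(cyan_phase, violet_phase): cyan_phase contains violet_phase ✓
(green_phase, gold_phase): green_phase contains gold_phase ✓
(green_phase, red_phase): green_phase contains red_phase ✓
(green_phase, silver_phase): green_phase contains silver_phase ✓
(green_phase, violet_phase): green_phase contains violet_phase ✓
(teal_phase, amber_phase): teal_phase contains amber_phase ✓
(teal_phase, red_phase): teal_phase contains red_phase ✓
(violet_phase, silver_phase): violet_phase contains silver_phase ✓
Count: 9.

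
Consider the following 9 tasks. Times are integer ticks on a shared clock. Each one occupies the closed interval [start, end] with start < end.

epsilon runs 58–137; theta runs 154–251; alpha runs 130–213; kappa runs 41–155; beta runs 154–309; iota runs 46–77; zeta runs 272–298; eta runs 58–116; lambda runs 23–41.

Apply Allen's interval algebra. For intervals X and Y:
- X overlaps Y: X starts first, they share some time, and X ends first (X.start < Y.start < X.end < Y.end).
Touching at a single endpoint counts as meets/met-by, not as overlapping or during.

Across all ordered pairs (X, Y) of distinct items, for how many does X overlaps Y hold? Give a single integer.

8

Checking all 72 ordered pairs for relation 'overlaps'; matching pairs in alphabetical order:
(alpha, beta): alpha overlaps beta ✓
(alpha, theta): alpha overlaps theta ✓
(epsilon, alpha): epsilon overlaps alpha ✓
(iota, epsilon): iota overlaps epsilon ✓
(iota, eta): iota overlaps eta ✓
(kappa, alpha): kappa overlaps alpha ✓
(kappa, beta): kappa overlaps beta ✓
(kappa, theta): kappa overlaps theta ✓
Count: 8.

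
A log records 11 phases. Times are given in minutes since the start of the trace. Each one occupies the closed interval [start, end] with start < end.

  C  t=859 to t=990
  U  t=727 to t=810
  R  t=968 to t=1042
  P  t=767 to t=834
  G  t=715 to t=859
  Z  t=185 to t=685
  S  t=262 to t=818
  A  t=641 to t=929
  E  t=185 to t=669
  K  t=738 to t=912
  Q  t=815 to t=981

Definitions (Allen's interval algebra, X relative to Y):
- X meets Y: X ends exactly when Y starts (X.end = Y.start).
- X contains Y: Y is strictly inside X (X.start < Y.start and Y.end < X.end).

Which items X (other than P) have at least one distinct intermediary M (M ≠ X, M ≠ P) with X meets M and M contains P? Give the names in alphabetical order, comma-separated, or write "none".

Target P = [t=767, t=834].
Intermediaries M with M contains P: A, G, K.
Via A — items with X meets A: none.
Via G — items with X meets G: none.
Via K — items with X meets K: none.
Union: none.

none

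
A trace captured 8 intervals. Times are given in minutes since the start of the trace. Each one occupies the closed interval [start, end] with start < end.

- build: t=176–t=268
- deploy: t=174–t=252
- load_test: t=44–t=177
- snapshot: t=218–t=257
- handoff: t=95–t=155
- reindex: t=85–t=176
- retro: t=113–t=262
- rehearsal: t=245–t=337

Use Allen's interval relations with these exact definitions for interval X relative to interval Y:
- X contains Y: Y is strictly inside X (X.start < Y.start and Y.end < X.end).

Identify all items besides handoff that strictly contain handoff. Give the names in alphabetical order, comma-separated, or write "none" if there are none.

load_test, reindex

Target handoff = [t=95, t=155].
build [t=176, t=268] → after → no.
deploy [t=174, t=252] → after → no.
load_test [t=44, t=177] → contains → yes.
rehearsal [t=245, t=337] → after → no.
reindex [t=85, t=176] → contains → yes.
retro [t=113, t=262] → overlapped-by → no.
snapshot [t=218, t=257] → after → no.
Result: load_test, reindex.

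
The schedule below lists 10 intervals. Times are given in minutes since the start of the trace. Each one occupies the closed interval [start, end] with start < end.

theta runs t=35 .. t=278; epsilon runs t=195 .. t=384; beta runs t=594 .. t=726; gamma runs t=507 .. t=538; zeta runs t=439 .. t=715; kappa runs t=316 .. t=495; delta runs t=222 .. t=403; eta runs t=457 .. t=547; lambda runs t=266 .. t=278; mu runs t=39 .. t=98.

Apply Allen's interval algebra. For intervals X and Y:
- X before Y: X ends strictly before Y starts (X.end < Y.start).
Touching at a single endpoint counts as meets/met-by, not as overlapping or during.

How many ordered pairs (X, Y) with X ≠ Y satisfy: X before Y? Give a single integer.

30

Checking all 90 ordered pairs for relation 'before'; matching pairs in alphabetical order:
(delta, beta): delta before beta ✓
(delta, eta): delta before eta ✓
(delta, gamma): delta before gamma ✓
(delta, zeta): delta before zeta ✓
(epsilon, beta): epsilon before beta ✓
(epsilon, eta): epsilon before eta ✓
(epsilon, gamma): epsilon before gamma ✓
(epsilon, zeta): epsilon before zeta ✓
(eta, beta): eta before beta ✓
(gamma, beta): gamma before beta ✓
(kappa, beta): kappa before beta ✓
(kappa, gamma): kappa before gamma ✓
(lambda, beta): lambda before beta ✓
(lambda, eta): lambda before eta ✓
(lambda, gamma): lambda before gamma ✓
(lambda, kappa): lambda before kappa ✓
(lambda, zeta): lambda before zeta ✓
(mu, beta): mu before beta ✓
(mu, delta): mu before delta ✓
(mu, epsilon): mu before epsilon ✓
(mu, eta): mu before eta ✓
(mu, gamma): mu before gamma ✓
(mu, kappa): mu before kappa ✓
(mu, lambda): mu before lambda ✓
... plus 6 further pairs not listed.
Count: 30.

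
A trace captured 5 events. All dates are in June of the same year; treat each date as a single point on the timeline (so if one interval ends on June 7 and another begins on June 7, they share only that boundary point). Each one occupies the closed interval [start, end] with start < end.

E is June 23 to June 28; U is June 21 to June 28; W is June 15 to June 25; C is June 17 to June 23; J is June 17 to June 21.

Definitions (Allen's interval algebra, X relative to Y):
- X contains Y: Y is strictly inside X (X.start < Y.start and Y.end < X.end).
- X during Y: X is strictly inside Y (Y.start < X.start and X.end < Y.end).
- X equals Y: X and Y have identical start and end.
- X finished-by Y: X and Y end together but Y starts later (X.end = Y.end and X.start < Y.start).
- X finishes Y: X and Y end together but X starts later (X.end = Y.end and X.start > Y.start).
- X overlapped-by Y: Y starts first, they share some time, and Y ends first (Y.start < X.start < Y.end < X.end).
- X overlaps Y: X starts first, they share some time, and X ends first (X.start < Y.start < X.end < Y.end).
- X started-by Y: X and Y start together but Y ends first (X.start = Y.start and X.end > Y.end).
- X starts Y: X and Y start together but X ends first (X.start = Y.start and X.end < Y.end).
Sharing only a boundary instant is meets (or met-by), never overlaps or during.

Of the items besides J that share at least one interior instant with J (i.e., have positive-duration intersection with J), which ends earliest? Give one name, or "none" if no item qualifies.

C

Target J = [June 17, June 21].
C [June 17, June 23] → started-by → candidate.
E [June 23, June 28] → after → excluded.
U [June 21, June 28] → met-by → excluded.
W [June 15, June 25] → contains → candidate.
Among candidates, earliest end is June 23 → C.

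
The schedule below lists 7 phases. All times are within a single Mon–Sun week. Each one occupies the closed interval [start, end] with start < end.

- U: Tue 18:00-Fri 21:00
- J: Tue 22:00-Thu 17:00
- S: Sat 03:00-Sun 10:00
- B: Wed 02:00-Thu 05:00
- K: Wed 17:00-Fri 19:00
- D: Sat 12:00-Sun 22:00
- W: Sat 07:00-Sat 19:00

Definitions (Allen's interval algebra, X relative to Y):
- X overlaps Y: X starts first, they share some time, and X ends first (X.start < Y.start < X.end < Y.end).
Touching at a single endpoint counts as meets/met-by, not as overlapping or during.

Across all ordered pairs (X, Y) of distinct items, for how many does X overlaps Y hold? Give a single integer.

Checking all 42 ordered pairs for relation 'overlaps'; matching pairs in alphabetical order:
(B, K): B overlaps K ✓
(J, K): J overlaps K ✓
(S, D): S overlaps D ✓
(W, D): W overlaps D ✓
Count: 4.

4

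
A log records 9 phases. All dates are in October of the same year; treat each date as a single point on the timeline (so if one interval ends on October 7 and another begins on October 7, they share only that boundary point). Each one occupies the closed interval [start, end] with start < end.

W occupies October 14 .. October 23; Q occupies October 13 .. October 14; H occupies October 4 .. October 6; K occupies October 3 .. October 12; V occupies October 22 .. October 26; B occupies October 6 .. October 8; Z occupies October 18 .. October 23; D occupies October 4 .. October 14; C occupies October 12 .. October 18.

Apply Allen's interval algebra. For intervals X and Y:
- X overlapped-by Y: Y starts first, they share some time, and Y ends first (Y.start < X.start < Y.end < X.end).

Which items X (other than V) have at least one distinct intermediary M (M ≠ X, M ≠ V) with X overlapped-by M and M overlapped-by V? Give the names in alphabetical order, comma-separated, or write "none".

none

Target V = [October 22, October 26].
Intermediaries M with M overlapped-by V: none.
Union: none.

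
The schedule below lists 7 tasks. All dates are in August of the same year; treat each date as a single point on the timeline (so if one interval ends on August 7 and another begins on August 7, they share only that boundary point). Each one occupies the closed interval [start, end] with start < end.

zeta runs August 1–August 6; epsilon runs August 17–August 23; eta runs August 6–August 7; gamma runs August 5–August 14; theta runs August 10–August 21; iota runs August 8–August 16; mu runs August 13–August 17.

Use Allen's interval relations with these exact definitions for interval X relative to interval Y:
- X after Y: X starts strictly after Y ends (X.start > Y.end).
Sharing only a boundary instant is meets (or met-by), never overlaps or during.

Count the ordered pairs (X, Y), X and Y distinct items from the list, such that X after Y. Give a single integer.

Checking all 42 ordered pairs for relation 'after'; matching pairs in alphabetical order:
(epsilon, eta): epsilon after eta ✓
(epsilon, gamma): epsilon after gamma ✓
(epsilon, iota): epsilon after iota ✓
(epsilon, zeta): epsilon after zeta ✓
(iota, eta): iota after eta ✓
(iota, zeta): iota after zeta ✓
(mu, eta): mu after eta ✓
(mu, zeta): mu after zeta ✓
(theta, eta): theta after eta ✓
(theta, zeta): theta after zeta ✓
Count: 10.

10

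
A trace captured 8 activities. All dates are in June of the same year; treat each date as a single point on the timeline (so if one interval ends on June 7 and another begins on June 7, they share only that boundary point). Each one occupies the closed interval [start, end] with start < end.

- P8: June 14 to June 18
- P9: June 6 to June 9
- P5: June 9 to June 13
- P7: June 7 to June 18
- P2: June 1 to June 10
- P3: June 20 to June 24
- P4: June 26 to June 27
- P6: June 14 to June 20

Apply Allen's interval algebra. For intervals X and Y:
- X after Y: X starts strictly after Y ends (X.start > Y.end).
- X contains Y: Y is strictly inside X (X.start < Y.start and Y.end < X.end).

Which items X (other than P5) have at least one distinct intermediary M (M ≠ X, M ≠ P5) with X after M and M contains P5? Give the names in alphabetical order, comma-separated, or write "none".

P3, P4

Target P5 = [June 9, June 13].
Intermediaries M with M contains P5: P7.
Via P7 — items with X after P7: P3, P4.
Union: P3, P4.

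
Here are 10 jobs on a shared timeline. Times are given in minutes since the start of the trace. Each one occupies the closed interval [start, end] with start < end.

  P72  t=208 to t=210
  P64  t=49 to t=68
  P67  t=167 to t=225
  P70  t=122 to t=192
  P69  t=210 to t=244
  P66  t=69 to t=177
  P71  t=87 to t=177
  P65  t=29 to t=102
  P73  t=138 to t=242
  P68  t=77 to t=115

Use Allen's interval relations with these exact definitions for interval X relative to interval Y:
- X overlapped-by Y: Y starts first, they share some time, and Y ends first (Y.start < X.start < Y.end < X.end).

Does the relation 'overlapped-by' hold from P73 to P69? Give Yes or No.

P73 = [t=138, t=242], P69 = [t=210, t=244].
Actual relation of P73 to P69: overlaps.
Asked whether 'overlapped-by' holds → No.

No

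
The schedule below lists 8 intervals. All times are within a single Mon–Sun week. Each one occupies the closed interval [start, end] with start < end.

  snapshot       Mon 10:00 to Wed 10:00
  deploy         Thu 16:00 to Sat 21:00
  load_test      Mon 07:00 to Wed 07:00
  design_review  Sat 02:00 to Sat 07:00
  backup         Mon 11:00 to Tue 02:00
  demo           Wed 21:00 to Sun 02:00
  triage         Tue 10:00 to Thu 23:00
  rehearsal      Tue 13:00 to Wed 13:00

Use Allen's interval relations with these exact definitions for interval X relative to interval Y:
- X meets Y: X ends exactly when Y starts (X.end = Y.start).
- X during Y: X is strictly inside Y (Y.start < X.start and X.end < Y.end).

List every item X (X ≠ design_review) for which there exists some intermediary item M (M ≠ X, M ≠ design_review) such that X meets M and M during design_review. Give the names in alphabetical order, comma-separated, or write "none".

Target design_review = [Sat 02:00, Sat 07:00].
Intermediaries M with M during design_review: none.
Union: none.

none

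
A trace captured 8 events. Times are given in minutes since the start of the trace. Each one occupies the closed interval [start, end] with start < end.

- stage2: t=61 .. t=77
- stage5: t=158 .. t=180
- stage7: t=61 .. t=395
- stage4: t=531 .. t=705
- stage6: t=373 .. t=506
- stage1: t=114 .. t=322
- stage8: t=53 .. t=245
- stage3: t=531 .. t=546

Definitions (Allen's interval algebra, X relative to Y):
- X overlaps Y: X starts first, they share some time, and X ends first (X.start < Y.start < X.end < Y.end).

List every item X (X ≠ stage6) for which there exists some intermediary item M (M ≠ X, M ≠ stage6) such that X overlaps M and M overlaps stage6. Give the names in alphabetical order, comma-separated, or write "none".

Target stage6 = [t=373, t=506].
Intermediaries M with M overlaps stage6: stage7.
Via stage7 — items with X overlaps stage7: stage8.
Union: stage8.

stage8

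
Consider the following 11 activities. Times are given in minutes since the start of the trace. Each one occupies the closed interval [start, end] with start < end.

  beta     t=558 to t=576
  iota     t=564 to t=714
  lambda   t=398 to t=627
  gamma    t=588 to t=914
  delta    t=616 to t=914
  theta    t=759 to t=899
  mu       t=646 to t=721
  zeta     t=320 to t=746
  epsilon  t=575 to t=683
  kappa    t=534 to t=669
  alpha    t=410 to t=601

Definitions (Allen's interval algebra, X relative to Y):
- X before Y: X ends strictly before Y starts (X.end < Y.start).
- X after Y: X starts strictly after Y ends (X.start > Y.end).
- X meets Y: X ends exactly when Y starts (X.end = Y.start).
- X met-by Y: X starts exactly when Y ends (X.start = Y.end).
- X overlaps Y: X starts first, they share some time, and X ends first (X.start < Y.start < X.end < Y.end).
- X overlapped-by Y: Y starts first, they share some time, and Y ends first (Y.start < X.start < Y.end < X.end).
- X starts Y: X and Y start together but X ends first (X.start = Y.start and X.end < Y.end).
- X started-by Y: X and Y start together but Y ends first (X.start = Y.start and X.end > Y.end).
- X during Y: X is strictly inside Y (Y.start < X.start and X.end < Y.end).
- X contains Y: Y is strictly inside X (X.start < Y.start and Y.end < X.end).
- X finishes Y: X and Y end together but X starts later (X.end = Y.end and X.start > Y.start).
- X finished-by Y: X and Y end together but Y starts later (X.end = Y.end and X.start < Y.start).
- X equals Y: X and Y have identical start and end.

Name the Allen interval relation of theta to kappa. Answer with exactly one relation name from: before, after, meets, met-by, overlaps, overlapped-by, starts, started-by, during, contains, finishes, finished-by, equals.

theta = [t=759, t=899]; kappa = [t=534, t=669].
Compare endpoints: theta.start > kappa.start, theta.start > kappa.end, theta.end > kappa.start, theta.end > kappa.end.
That pattern is 'after'.

after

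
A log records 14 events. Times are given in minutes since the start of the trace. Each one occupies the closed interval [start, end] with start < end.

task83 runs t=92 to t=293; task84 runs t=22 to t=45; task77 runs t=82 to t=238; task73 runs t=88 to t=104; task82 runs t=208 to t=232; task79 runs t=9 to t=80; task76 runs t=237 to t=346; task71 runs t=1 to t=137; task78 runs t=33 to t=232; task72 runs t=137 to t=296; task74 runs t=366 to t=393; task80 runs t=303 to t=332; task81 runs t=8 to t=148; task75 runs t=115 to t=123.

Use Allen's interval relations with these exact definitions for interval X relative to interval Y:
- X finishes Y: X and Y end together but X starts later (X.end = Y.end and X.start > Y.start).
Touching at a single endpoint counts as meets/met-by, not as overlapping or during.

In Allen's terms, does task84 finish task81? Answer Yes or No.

No

task84 = [t=22, t=45], task81 = [t=8, t=148].
Actual relation of task84 to task81: during.
Asked whether 'finishes' holds → No.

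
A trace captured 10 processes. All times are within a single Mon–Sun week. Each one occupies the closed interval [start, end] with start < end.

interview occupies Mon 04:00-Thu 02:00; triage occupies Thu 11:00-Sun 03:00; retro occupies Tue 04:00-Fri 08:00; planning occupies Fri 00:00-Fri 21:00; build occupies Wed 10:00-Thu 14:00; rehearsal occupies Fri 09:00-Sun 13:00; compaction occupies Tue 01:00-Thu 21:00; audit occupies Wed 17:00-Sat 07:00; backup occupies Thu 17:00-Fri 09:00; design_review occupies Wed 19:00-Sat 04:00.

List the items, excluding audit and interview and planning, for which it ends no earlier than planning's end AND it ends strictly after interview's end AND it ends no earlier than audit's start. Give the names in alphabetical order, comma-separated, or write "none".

design_review, rehearsal, triage

Conditions: its end is no earlier than planning's end (X.end >= Fri 21:00) AND its end is strictly after interview's end (X.end > Thu 02:00) AND its end is no earlier than audit's start (X.end >= Wed 17:00).
backup: end Fri 09:00 >= Fri 21:00? ✗; end Fri 09:00 > Thu 02:00? ✓; end Fri 09:00 >= Wed 17:00? ✓ → no.
build: end Thu 14:00 >= Fri 21:00? ✗; end Thu 14:00 > Thu 02:00? ✓; end Thu 14:00 >= Wed 17:00? ✓ → no.
compaction: end Thu 21:00 >= Fri 21:00? ✗; end Thu 21:00 > Thu 02:00? ✓; end Thu 21:00 >= Wed 17:00? ✓ → no.
design_review: end Sat 04:00 >= Fri 21:00? ✓; end Sat 04:00 > Thu 02:00? ✓; end Sat 04:00 >= Wed 17:00? ✓ → yes.
rehearsal: end Sun 13:00 >= Fri 21:00? ✓; end Sun 13:00 > Thu 02:00? ✓; end Sun 13:00 >= Wed 17:00? ✓ → yes.
retro: end Fri 08:00 >= Fri 21:00? ✗; end Fri 08:00 > Thu 02:00? ✓; end Fri 08:00 >= Wed 17:00? ✓ → no.
triage: end Sun 03:00 >= Fri 21:00? ✓; end Sun 03:00 > Thu 02:00? ✓; end Sun 03:00 >= Wed 17:00? ✓ → yes.
Result: design_review, rehearsal, triage.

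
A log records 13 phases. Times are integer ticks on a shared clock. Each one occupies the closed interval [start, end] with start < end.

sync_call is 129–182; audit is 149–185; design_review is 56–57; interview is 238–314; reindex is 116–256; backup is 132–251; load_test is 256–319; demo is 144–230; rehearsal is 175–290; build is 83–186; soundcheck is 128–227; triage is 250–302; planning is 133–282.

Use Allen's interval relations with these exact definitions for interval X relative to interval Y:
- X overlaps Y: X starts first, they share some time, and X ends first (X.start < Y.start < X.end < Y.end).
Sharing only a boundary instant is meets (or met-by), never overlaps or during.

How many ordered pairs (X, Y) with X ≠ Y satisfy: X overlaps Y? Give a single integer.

Checking all 156 ordered pairs for relation 'overlaps'; matching pairs in alphabetical order:
(audit, rehearsal): audit overlaps rehearsal ✓
(backup, interview): backup overlaps interview ✓
(backup, planning): backup overlaps planning ✓
(backup, rehearsal): backup overlaps rehearsal ✓
(backup, triage): backup overlaps triage ✓
(build, backup): build overlaps backup ✓
(build, demo): build overlaps demo ✓
(build, planning): build overlaps planning ✓
(build, rehearsal): build overlaps rehearsal ✓
(build, reindex): build overlaps reindex ✓
(build, soundcheck): build overlaps soundcheck ✓
(demo, rehearsal): demo overlaps rehearsal ✓
(interview, load_test): interview overlaps load_test ✓
(planning, interview): planning overlaps interview ✓
(planning, load_test): planning overlaps load_test ✓
(planning, rehearsal): planning overlaps rehearsal ✓
(planning, triage): planning overlaps triage ✓
(rehearsal, interview): rehearsal overlaps interview ✓
(rehearsal, load_test): rehearsal overlaps load_test ✓
(rehearsal, triage): rehearsal overlaps triage ✓
(reindex, interview): reindex overlaps interview ✓
(reindex, planning): reindex overlaps planning ✓
(reindex, rehearsal): reindex overlaps rehearsal ✓
(reindex, triage): reindex overlaps triage ✓
... plus 10 further pairs not listed.
Count: 34.

34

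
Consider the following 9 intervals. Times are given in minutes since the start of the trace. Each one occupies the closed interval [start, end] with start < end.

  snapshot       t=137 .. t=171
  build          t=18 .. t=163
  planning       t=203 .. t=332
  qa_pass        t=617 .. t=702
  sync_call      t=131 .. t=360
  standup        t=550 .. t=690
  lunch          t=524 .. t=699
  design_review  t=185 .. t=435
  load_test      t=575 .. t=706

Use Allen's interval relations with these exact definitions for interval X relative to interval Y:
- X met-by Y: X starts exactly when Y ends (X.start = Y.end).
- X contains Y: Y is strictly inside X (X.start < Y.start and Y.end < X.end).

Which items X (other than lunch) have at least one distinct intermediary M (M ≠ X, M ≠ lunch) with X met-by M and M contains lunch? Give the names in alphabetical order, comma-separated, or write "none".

none

Target lunch = [t=524, t=699].
Intermediaries M with M contains lunch: none.
Union: none.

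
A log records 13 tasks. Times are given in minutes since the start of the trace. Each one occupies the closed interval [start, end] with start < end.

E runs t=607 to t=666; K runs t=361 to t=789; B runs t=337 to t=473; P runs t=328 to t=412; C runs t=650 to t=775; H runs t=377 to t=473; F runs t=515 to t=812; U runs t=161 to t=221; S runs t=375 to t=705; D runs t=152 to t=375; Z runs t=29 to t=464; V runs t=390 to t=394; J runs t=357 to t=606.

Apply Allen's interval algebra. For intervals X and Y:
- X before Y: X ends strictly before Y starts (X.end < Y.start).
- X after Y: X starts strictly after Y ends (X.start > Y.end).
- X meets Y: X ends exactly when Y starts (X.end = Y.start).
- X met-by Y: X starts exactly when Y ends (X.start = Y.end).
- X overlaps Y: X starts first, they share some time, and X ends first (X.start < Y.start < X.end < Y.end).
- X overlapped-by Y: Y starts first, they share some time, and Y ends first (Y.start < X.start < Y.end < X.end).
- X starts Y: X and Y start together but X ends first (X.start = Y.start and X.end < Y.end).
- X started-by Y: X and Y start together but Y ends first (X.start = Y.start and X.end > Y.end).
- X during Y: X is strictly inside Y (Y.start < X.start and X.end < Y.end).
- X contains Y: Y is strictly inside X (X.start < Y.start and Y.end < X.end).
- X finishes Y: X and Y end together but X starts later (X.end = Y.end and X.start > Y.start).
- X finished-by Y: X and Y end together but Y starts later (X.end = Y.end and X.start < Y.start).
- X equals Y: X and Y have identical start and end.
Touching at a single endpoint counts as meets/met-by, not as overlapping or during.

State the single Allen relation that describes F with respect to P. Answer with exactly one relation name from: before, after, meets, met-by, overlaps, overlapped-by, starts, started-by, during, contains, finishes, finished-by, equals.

F = [t=515, t=812]; P = [t=328, t=412].
Compare endpoints: F.start > P.start, F.start > P.end, F.end > P.start, F.end > P.end.
That pattern is 'after'.

after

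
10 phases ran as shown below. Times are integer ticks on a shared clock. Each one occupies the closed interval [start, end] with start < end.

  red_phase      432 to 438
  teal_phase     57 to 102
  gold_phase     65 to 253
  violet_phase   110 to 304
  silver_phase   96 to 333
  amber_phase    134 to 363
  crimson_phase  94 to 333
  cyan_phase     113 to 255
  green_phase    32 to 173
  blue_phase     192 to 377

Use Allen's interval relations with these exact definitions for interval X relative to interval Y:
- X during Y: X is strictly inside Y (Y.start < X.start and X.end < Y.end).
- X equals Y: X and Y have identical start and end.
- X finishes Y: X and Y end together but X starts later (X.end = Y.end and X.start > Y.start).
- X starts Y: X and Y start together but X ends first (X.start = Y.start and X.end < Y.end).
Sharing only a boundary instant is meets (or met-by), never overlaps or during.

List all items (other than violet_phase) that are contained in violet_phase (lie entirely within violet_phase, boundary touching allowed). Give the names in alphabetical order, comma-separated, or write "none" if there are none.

cyan_phase

Target violet_phase = [110, 304].
amber_phase [134, 363] → overlapped-by → no.
blue_phase [192, 377] → overlapped-by → no.
crimson_phase [94, 333] → contains → no.
cyan_phase [113, 255] → during → yes.
gold_phase [65, 253] → overlaps → no.
green_phase [32, 173] → overlaps → no.
red_phase [432, 438] → after → no.
silver_phase [96, 333] → contains → no.
teal_phase [57, 102] → before → no.
Result: cyan_phase.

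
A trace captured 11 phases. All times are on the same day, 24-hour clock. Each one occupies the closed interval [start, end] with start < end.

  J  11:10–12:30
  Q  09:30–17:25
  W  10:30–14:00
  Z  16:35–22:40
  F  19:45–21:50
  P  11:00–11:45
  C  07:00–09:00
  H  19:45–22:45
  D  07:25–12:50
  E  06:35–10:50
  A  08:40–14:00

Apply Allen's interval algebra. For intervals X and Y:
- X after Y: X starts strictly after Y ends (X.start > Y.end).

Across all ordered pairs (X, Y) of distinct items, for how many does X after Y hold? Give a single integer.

29

Checking all 110 ordered pairs for relation 'after'; matching pairs in alphabetical order:
(F, A): F after A ✓
(F, C): F after C ✓
(F, D): F after D ✓
(F, E): F after E ✓
(F, J): F after J ✓
(F, P): F after P ✓
(F, Q): F after Q ✓
(F, W): F after W ✓
(H, A): H after A ✓
(H, C): H after C ✓
(H, D): H after D ✓
(H, E): H after E ✓
(H, J): H after J ✓
(H, P): H after P ✓
(H, Q): H after Q ✓
(H, W): H after W ✓
(J, C): J after C ✓
(J, E): J after E ✓
(P, C): P after C ✓
(P, E): P after E ✓
(Q, C): Q after C ✓
(W, C): W after C ✓
(Z, A): Z after A ✓
(Z, C): Z after C ✓
... plus 5 further pairs not listed.
Count: 29.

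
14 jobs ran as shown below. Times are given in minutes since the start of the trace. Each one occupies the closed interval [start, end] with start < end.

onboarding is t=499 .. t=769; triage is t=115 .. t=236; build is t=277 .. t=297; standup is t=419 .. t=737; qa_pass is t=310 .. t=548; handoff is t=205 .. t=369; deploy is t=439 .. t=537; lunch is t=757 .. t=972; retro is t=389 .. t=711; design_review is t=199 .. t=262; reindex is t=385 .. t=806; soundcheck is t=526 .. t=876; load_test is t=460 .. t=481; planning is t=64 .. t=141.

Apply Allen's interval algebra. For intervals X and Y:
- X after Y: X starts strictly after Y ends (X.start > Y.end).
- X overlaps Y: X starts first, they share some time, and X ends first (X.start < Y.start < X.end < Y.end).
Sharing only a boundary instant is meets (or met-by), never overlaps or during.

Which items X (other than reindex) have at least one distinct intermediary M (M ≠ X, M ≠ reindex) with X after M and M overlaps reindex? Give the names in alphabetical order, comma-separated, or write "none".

lunch

Target reindex = [t=385, t=806].
Intermediaries M with M overlaps reindex: qa_pass.
Via qa_pass — items with X after qa_pass: lunch.
Union: lunch.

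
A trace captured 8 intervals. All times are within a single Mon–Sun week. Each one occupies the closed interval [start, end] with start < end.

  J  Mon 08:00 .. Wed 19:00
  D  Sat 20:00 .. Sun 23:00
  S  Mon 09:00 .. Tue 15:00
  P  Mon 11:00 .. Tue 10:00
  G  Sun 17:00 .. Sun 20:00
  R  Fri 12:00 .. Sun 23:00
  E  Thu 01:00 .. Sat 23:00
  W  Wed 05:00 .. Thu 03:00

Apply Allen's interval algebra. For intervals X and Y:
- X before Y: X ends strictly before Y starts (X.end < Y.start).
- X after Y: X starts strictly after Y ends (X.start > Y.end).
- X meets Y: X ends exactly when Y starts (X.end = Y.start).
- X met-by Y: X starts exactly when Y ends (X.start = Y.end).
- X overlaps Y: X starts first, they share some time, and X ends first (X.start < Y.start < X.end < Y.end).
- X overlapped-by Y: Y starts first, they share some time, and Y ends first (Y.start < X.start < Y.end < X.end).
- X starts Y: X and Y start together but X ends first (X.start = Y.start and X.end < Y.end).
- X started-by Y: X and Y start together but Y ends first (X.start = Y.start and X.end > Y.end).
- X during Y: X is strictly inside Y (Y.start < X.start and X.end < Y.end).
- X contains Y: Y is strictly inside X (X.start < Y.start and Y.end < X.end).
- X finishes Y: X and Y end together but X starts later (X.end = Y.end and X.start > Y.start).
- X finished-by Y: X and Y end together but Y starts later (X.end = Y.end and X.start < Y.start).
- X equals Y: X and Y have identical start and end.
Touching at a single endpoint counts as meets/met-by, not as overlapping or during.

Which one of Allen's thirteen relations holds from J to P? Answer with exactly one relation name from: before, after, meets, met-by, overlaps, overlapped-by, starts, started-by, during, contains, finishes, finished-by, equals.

J = [Mon 08:00, Wed 19:00]; P = [Mon 11:00, Tue 10:00].
Compare endpoints: J.start < P.start, J.start < P.end, J.end > P.start, J.end > P.end.
That pattern is 'contains'.

contains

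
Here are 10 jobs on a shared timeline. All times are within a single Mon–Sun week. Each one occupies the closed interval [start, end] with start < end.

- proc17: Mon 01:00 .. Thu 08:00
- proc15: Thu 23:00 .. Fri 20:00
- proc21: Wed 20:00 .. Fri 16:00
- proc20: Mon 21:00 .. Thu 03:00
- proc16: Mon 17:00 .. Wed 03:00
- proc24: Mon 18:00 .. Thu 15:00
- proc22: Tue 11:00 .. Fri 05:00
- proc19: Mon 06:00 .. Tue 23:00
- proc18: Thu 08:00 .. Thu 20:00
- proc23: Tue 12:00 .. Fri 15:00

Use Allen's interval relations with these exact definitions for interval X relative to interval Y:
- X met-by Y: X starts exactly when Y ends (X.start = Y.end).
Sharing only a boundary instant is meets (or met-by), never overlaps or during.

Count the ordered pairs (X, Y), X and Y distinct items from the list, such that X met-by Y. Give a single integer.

Checking all 90 ordered pairs for relation 'met-by'; matching pairs in alphabetical order:
(proc18, proc17): proc18 met-by proc17 ✓
Count: 1.

1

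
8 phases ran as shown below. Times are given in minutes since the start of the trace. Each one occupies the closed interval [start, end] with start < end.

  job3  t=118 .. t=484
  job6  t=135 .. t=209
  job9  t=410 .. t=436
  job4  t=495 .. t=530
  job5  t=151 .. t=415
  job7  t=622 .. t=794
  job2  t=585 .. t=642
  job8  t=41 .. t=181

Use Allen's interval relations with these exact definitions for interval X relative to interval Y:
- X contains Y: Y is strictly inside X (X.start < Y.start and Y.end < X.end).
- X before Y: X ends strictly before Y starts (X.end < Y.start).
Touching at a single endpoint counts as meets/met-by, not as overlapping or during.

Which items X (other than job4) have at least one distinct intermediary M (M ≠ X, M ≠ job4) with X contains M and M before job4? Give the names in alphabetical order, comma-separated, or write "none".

job3

Target job4 = [t=495, t=530].
Intermediaries M with M before job4: job3, job5, job6, job8, job9.
Via job3 — items with X contains job3: none.
Via job5 — items with X contains job5: job3.
Via job6 — items with X contains job6: job3.
Via job8 — items with X contains job8: none.
Via job9 — items with X contains job9: job3.
Union: job3.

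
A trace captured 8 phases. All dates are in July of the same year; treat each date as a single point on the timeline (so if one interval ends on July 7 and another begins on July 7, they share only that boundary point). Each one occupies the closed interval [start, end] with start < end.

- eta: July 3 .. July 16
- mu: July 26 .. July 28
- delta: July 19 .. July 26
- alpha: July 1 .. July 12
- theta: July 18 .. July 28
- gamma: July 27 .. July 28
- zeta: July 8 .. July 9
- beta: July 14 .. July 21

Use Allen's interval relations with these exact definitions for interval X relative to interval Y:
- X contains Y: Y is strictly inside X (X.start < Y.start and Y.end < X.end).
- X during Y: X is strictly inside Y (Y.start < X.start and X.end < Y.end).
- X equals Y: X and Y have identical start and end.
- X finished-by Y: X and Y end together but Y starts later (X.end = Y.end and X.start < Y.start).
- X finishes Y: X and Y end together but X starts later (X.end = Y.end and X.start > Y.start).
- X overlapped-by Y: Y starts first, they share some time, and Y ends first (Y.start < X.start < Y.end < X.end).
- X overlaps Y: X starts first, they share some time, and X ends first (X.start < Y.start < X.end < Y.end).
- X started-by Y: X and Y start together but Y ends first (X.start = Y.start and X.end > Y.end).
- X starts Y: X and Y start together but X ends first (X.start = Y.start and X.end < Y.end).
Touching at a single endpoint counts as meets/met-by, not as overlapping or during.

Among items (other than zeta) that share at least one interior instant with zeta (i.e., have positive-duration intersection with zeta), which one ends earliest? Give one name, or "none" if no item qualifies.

Target zeta = [July 8, July 9].
alpha [July 1, July 12] → contains → candidate.
beta [July 14, July 21] → after → excluded.
delta [July 19, July 26] → after → excluded.
eta [July 3, July 16] → contains → candidate.
gamma [July 27, July 28] → after → excluded.
mu [July 26, July 28] → after → excluded.
theta [July 18, July 28] → after → excluded.
Among candidates, earliest end is July 12 → alpha.

alpha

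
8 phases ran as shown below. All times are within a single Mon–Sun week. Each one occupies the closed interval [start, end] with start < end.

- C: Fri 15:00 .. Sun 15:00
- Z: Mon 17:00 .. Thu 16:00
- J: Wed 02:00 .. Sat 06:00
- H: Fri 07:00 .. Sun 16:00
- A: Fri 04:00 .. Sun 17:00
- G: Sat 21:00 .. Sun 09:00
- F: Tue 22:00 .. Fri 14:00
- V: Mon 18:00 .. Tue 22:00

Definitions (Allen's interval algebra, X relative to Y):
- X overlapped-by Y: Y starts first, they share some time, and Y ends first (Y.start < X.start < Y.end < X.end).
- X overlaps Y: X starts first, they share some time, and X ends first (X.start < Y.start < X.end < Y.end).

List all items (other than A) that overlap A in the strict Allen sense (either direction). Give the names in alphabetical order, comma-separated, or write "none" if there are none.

Target A = [Fri 04:00, Sun 17:00].
C [Fri 15:00, Sun 15:00] → during → no.
F [Tue 22:00, Fri 14:00] → overlaps → yes.
G [Sat 21:00, Sun 09:00] → during → no.
H [Fri 07:00, Sun 16:00] → during → no.
J [Wed 02:00, Sat 06:00] → overlaps → yes.
V [Mon 18:00, Tue 22:00] → before → no.
Z [Mon 17:00, Thu 16:00] → before → no.
Result: F, J.

F, J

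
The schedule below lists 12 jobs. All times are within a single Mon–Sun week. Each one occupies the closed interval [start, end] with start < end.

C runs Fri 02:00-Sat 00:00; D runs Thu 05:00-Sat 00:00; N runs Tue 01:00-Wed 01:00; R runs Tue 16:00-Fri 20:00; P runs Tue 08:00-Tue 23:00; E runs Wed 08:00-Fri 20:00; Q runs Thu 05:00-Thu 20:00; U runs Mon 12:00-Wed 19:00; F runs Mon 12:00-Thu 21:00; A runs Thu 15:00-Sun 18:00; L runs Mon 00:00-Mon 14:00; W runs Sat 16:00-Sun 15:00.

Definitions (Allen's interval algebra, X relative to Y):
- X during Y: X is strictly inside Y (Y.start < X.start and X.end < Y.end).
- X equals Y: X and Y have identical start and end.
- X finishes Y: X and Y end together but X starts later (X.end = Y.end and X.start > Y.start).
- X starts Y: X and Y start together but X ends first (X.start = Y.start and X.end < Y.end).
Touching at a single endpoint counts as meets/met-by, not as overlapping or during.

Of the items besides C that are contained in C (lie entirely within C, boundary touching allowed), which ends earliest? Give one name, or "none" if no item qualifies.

none

Target C = [Fri 02:00, Sat 00:00].
A [Thu 15:00, Sun 18:00] → contains → excluded.
D [Thu 05:00, Sat 00:00] → finished-by → excluded.
E [Wed 08:00, Fri 20:00] → overlaps → excluded.
F [Mon 12:00, Thu 21:00] → before → excluded.
L [Mon 00:00, Mon 14:00] → before → excluded.
N [Tue 01:00, Wed 01:00] → before → excluded.
P [Tue 08:00, Tue 23:00] → before → excluded.
Q [Thu 05:00, Thu 20:00] → before → excluded.
R [Tue 16:00, Fri 20:00] → overlaps → excluded.
U [Mon 12:00, Wed 19:00] → before → excluded.
W [Sat 16:00, Sun 15:00] → after → excluded.
No candidates → none.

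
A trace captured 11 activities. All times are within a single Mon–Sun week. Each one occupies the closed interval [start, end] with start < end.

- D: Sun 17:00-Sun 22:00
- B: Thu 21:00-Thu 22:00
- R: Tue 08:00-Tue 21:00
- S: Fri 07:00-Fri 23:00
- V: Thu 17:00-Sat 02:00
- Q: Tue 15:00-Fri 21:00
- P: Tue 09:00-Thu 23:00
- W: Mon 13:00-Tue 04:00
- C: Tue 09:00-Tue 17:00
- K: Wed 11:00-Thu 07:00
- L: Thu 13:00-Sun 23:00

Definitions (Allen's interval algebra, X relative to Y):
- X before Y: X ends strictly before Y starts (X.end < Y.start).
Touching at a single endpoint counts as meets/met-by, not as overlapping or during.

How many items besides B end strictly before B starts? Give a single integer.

Target B = [Thu 21:00, Thu 22:00].
C [Tue 09:00, Tue 17:00] → before → counts.
D [Sun 17:00, Sun 22:00] → after → no.
K [Wed 11:00, Thu 07:00] → before → counts.
L [Thu 13:00, Sun 23:00] → contains → no.
P [Tue 09:00, Thu 23:00] → contains → no.
Q [Tue 15:00, Fri 21:00] → contains → no.
R [Tue 08:00, Tue 21:00] → before → counts.
S [Fri 07:00, Fri 23:00] → after → no.
V [Thu 17:00, Sat 02:00] → contains → no.
W [Mon 13:00, Tue 04:00] → before → counts.
Total: 4.

4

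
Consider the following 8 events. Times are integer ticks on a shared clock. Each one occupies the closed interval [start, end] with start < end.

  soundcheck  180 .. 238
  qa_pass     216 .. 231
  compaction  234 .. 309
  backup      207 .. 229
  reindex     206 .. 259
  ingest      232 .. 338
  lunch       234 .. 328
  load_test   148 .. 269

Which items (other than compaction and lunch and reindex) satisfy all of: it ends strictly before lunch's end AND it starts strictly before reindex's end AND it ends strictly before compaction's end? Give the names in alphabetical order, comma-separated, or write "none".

backup, load_test, qa_pass, soundcheck

Conditions: its end is strictly before lunch's end (X.end < 328) AND its start is strictly before reindex's end (X.start < 259) AND its end is strictly before compaction's end (X.end < 309).
backup: end 229 < 328? ✓; start 207 < 259? ✓; end 229 < 309? ✓ → yes.
ingest: end 338 < 328? ✗; start 232 < 259? ✓; end 338 < 309? ✗ → no.
load_test: end 269 < 328? ✓; start 148 < 259? ✓; end 269 < 309? ✓ → yes.
qa_pass: end 231 < 328? ✓; start 216 < 259? ✓; end 231 < 309? ✓ → yes.
soundcheck: end 238 < 328? ✓; start 180 < 259? ✓; end 238 < 309? ✓ → yes.
Result: backup, load_test, qa_pass, soundcheck.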